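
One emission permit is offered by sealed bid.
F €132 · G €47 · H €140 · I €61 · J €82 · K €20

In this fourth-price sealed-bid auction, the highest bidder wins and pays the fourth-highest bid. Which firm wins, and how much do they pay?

H pays €61

Bids ranked: 140 (H) > 132 (F) > 82 (J) > 61 (I) > 47 (G) > 20 (K)
H is highest; pays the fourth-highest bid, €61.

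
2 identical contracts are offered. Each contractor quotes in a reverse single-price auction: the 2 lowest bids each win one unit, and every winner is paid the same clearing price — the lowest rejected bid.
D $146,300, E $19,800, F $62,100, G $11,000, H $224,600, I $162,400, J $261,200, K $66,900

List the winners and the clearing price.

G, E; each is paid $62,100

Ordering the bids: 11,000 (G), 19,800 (E), 62,100 (F), 66,900 (K), …
Winners (2 units): G, E.
Lowest unsuccessful bid: $62,100 → clearing price.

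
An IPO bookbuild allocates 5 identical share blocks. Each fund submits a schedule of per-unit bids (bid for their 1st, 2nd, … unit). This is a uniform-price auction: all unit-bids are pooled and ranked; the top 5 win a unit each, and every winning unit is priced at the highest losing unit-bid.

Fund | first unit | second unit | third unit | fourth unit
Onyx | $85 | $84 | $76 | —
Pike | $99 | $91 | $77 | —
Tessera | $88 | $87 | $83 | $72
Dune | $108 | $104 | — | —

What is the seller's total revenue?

Total revenue: $435

Pooled unit-bids ranked (top 5): 108 (Dune-1), 104 (Dune-2), 99 (Pike-1), 91 (Pike-2), 88 (Tessera-1)
Highest rejected unit-bid = $87.
Allocation: Dune 2, Pike 2, Tessera 1. Every unit priced at $87.
Revenue = 5 × 87 = $435.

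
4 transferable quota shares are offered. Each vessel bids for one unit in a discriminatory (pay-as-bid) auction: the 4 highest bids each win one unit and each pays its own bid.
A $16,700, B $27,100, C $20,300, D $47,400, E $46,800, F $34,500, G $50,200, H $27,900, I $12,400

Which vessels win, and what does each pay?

Ordering the bids: 50,200 (G), 47,400 (D), 46,800 (E), 34,500 (F), 27,900 (H), 27,100 (B), …
The 4 highest are G, D, E, F.
Each winner pays its own bid: G $50,200, D $47,400, E $46,800, F $34,500.

G $50,200, D $47,400, E $46,800, F $34,500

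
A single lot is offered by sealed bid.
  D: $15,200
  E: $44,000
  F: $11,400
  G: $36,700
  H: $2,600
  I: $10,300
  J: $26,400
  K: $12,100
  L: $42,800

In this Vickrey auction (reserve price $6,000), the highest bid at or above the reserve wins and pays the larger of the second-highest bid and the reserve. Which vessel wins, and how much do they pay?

Bids ranked: 44,000 (E) > 42,800 (L) > 36,700 (G) > 26,400 (J) > 15,200 (D) > 12,100 (K) > …
E has the top bid at or above the reserve ($44,000).
max(second-highest $42,800, reserve $6,000) = $42,800; the reserve does not bind.

E pays $42,800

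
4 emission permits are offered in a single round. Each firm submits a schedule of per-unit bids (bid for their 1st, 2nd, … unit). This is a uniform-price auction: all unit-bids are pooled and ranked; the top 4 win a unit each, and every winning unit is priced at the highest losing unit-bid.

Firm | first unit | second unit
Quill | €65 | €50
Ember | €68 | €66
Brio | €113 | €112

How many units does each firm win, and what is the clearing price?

All unit-bids, highest first — top 4: 113 (Brio-1), 112 (Brio-2), 68 (Ember-1), 66 (Ember-2)
The (k+1)-th unit-bid is €65.
Allocation: Brio 2, Ember 2.

Brio 2, Ember 2; clearing price €65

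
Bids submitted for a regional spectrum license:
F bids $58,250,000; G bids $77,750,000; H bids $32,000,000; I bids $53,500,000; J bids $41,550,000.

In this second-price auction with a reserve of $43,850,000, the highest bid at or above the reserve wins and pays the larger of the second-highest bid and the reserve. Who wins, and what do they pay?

Rule: the highest bid at or above the reserve wins and pays the larger of the second-highest bid and the reserve.
Bids in order: 77,750,000 (G) > 58,250,000 (F) > 53,500,000 (I) > 41,550,000 (J) > 32,000,000 (H)
Highest eligible bid: G at $77,750,000.
max(second-highest $58,250,000, reserve $43,850,000) = $58,250,000; the reserve does not bind.

G pays $58,250,000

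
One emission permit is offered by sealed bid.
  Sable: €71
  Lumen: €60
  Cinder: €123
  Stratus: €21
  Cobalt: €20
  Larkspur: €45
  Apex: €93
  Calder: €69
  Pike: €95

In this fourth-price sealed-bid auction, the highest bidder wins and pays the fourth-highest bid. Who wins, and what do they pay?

Cinder pays €71

Sorting bids: 123 (Cinder) > 95 (Pike) > 93 (Apex) > 71 (Sable) > 69 (Calder) > 60 (Lumen) > …
Cinder is highest; pays the fourth-highest bid, €71.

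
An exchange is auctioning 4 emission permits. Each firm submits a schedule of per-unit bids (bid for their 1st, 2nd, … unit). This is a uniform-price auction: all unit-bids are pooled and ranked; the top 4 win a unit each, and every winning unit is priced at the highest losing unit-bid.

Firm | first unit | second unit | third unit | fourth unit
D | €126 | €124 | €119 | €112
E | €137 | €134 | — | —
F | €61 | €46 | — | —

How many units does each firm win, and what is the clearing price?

D 2, E 2; clearing price €119

Pooled unit-bids ranked (top 4): 137 (E-1), 134 (E-2), 126 (D-1), 124 (D-2)
First bid not allocated: €119.
Allocation: D 2, E 2.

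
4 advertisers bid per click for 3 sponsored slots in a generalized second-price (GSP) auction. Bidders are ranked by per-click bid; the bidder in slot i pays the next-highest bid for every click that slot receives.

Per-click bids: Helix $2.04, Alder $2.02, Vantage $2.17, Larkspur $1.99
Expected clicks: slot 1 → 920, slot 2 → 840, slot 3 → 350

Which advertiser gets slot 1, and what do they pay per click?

Vantage; $2.04 per click

Ranked by bid: $2.17 (Vantage) > $2.04 (Helix) > $2.02 (Alder) > $1.99 (Larkspur)
Slot 1 goes to the first-ranked bidder, Vantage, who pays the next bid down: $2.04/click.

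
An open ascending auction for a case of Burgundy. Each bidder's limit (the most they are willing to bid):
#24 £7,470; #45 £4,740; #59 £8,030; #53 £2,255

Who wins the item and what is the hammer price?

Limits in order: 8,030 (#59) > 7,470 (#24) > 4,740 (#45) > 2,255 (#53)
Once the price passes £7,470, only #59 is left; the hammer falls at #24's limit of £7,470.

#59 wins at £7,470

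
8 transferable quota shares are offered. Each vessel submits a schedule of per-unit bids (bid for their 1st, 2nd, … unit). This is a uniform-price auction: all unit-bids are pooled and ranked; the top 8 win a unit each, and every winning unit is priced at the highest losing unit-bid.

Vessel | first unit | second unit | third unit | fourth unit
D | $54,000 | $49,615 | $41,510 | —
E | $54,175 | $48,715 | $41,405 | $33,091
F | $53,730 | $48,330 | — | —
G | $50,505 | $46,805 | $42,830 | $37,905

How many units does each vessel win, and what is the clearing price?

D 2, E 2, F 2, G 2; clearing price $42,830

Pooled unit-bids ranked (top 8): 54,175 (E-1), 54,000 (D-1), 53,730 (F-1), 50,505 (G-1), 49,615 (D-2), 48,715 (E-2), 48,330 (F-2), 46,805 (G-2)
The (k+1)-th unit-bid is $42,830.
Allocation: D 2, E 2, F 2, G 2.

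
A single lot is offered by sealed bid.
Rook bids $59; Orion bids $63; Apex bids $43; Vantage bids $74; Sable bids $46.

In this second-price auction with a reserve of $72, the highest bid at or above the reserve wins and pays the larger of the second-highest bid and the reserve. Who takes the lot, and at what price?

Vantage pays $72

Sorting bids: 74 (Vantage) > 63 (Orion) > 59 (Rook) > 46 (Sable) > 43 (Apex)
Highest eligible bid: Vantage at $74.
max(second-highest $63, reserve $72) = $72.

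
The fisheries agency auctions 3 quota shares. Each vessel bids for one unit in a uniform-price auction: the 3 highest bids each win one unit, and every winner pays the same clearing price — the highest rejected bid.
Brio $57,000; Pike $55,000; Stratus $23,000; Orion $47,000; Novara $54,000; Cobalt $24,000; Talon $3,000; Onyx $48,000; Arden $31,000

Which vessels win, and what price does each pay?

Sorting: 57,000 (Brio), 55,000 (Pike), 54,000 (Novara), 48,000 (Onyx), 47,000 (Orion), …
Winners (3 units): Brio, Pike, Novara.
Highest unsuccessful bid: $48,000 → clearing price.

Brio, Pike, Novara; each pays $48,000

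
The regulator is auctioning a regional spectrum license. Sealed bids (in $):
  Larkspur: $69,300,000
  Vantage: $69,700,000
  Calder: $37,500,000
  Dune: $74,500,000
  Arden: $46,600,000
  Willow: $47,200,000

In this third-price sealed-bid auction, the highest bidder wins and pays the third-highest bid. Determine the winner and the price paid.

Dune pays $69,300,000

Third-price sealed-bid auction: the highest bidder wins and pays the third-highest bid.
Sorting bids: 74,500,000 (Dune) > 69,700,000 (Vantage) > 69,300,000 (Larkspur) > 47,200,000 (Willow) > 46,600,000 (Arden) > 37,500,000 (Calder)
Dune wins; payment is bid #3 in the ranking = $69,300,000.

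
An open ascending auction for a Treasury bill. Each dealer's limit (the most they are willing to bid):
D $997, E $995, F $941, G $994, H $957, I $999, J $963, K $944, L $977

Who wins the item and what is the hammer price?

Rule: the price rises until one bidder remains; the winner pays the price at which the last rival dropped out.
Limits in order: 999 (I) > 997 (D) > 995 (E) > 994 (G) > 977 (L) > 963 (J) > …
Once the price passes $997, only I is left; the hammer falls at D's limit of $997.

I wins at $997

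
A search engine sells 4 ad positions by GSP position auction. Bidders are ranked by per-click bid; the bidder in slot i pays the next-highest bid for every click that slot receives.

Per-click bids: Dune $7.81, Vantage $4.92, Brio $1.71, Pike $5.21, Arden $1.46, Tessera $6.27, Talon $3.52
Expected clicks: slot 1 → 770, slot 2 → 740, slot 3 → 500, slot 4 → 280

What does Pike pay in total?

Ranked by bid: $7.81 (Dune) > $6.27 (Tessera) > $5.21 (Pike) > $4.92 (Vantage) > $3.52 (Talon) > …
Pike holds slot 3 → pays next bid $4.92 × 500 clicks = $2460.00.

Pike pays $2460.00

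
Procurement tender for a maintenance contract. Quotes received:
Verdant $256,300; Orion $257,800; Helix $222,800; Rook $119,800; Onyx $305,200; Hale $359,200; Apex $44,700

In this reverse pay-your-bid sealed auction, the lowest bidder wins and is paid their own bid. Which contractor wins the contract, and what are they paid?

Apex is paid $44,700

Rule: the lowest bidder wins and is paid their own bid.
Sorting bids: 44,700 (Apex) < 119,800 (Rook) < 222,800 (Helix) < 256,300 (Verdant) < 257,800 (Orion) < 305,200 (Onyx) < …
First-price: Apex is paid what they bid, $44,700.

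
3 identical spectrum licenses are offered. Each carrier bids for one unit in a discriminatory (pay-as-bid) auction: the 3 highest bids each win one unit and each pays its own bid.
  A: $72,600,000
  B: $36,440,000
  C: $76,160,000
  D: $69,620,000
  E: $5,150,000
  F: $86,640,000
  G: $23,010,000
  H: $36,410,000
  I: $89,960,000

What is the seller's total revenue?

Ordering the bids: 89,960,000 (I), 86,640,000 (F), 76,160,000 (C), 72,600,000 (A), 69,620,000 (D), …
Top 3: I, F, C.
Total revenue = 89,960,000 + 86,640,000 + 76,160,000 = $252,760,000.

Total revenue: $252,760,000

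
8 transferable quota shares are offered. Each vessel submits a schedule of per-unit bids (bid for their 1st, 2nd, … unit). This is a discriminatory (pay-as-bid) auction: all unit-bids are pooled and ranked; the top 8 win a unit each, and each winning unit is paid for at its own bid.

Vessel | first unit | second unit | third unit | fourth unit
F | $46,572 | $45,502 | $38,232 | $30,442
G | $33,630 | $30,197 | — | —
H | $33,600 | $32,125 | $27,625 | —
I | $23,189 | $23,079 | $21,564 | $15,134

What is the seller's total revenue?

Total revenue: $290,300

All unit-bids, highest first — top 8: 46,572 (F-1), 45,502 (F-2), 38,232 (F-3), 33,630 (G-1), 33,600 (H-1), 32,125 (H-2), 30,442 (F-4), 30,197 (G-2)
Next rejected bid: $27,625 (not a price — pay-as-bid).
Each winning unit pays its own bid.
Revenue = 46,572 + 45,502 + 38,232 + 33,630 + 33,600 + 32,125 + 30,442 + 30,197 = $290,300.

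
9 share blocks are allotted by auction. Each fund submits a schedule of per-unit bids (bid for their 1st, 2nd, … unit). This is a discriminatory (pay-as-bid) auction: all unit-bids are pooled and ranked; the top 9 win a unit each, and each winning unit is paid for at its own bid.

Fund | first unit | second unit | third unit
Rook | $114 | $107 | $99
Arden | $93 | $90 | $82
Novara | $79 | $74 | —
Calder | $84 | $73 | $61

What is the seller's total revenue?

Pooled unit-bids ranked (top 9): 114 (Rook-1), 107 (Rook-2), 99 (Rook-3), 93 (Arden-1), 90 (Arden-2), 84 (Calder-1), 82 (Arden-3), 79 (Novara-1), 74 (Novara-2)
Next rejected bid: $73 (not a price — pay-as-bid).
Each winning unit pays its own bid.
Revenue = 114 + 107 + 99 + 93 + 90 + 84 + 82 + 79 + 74 = $822.

Total revenue: $822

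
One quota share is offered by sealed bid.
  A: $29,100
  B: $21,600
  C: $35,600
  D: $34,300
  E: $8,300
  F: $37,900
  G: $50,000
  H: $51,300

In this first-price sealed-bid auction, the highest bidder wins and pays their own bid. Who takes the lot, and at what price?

Rule: the highest bidder wins and pays their own bid.
Bids in order: 51,300 (H) > 50,000 (G) > 37,900 (F) > 35,600 (C) > 34,300 (D) > 29,100 (A) > …
First-price: H pays what they bid, $51,300.

H pays $51,300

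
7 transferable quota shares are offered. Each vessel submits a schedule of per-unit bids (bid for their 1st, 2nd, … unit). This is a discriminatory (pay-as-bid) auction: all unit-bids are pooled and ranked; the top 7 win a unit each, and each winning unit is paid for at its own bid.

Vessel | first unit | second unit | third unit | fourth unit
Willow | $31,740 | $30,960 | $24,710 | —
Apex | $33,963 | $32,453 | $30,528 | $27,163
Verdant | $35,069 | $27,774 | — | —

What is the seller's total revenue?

Total revenue: $222,487

Merging the schedules and taking the best 7: 35,069 (Verdant-1), 33,963 (Apex-1), 32,453 (Apex-2), 31,740 (Willow-1), 30,960 (Willow-2), 30,528 (Apex-3), 27,774 (Verdant-2)
Next rejected bid: $27,163 (not a price — pay-as-bid).
Each winning unit pays its own bid.
Revenue = 35,069 + 33,963 + 32,453 + 31,740 + 30,960 + 30,528 + 27,774 = $222,487.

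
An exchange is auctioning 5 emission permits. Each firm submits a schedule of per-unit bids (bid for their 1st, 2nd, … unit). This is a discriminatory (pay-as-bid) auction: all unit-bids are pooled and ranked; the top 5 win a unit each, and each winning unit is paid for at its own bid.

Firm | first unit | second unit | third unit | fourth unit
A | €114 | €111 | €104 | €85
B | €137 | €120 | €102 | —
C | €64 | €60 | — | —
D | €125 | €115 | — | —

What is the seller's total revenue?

Total revenue: €611

Pooled unit-bids ranked (top 5): 137 (B-1), 125 (D-1), 120 (B-2), 115 (D-2), 114 (A-1)
Next rejected bid: €111 (not a price — pay-as-bid).
Each winning unit pays its own bid.
Revenue = 137 + 125 + 120 + 115 + 114 = €611.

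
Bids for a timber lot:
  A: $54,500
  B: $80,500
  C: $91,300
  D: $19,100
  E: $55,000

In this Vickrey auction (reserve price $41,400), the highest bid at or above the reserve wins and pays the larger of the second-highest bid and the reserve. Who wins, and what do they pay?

Sorting bids: 91,300 (C) > 80,500 (B) > 55,000 (E) > 54,500 (A) > 19,100 (D)
C has the top bid at or above the reserve ($91,300).
max(second-highest $80,500, reserve $41,400) = $80,500; the reserve does not bind.

C pays $80,500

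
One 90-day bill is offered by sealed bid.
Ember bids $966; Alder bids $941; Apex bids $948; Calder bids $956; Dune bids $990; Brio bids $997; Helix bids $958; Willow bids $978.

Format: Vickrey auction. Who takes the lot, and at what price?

Brio pays $990

Rule: the highest bidder wins and pays the second-highest bid.
Sorting bids: 997 (Brio) > 990 (Dune) > 978 (Willow) > 966 (Ember) > 958 (Helix) > 956 (Calder) > …
Brio wins with the highest bid; price is set by the runner-up at $990.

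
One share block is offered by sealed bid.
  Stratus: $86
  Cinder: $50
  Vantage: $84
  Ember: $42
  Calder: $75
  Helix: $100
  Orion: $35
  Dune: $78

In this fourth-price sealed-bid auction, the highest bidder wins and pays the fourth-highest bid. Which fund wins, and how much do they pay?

Helix pays $78

Bids in order: 100 (Helix) > 86 (Stratus) > 84 (Vantage) > 78 (Dune) > 75 (Calder) > 50 (Cinder) > …
Helix is highest; pays the fourth-highest bid, $78.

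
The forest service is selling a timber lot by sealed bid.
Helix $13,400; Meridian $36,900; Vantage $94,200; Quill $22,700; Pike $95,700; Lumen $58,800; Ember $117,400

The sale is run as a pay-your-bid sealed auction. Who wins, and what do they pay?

Ember pays $117,400

Pay-your-bid sealed auction: the highest bidder wins and pays their own bid.
Sorting bids: 117,400 (Ember) > 95,700 (Pike) > 94,200 (Vantage) > 58,800 (Lumen) > 36,900 (Meridian) > 22,700 (Quill) > …
Ember has the highest bid and pays exactly that: $117,400.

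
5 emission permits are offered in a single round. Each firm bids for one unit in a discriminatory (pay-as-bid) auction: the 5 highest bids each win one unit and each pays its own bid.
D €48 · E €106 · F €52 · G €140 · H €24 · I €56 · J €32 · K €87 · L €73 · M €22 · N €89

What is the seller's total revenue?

Total revenue: €495

Bids ranked high→low: 140 (G), 106 (E), 89 (N), 87 (K), 73 (L), 56 (I), 52 (F), …
Top 5: G, E, N, K, L.
Total revenue = 140 + 106 + 89 + 87 + 73 = €495.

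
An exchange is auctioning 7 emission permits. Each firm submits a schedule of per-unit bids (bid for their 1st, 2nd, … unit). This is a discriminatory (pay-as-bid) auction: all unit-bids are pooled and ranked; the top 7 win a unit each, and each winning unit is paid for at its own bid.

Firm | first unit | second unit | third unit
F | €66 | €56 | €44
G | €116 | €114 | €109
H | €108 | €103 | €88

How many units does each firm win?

Pooled unit-bids ranked (top 7): 116 (G-1), 114 (G-2), 109 (G-3), 108 (H-1), 103 (H-2), 88 (H-3), 66 (F-1)
Next rejected bid: €56 (not a price — pay-as-bid).
Allocation: F 1, G 3, H 3.

F 1, G 3, H 3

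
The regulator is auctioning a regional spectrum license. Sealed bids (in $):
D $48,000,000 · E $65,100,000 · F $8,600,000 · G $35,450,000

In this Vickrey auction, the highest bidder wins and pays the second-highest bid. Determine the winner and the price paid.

E pays $48,000,000

Bids ranked: 65,100,000 (E) > 48,000,000 (D) > 35,450,000 (G) > 8,600,000 (F)
Second-price: E pays D's bid of $48,000,000.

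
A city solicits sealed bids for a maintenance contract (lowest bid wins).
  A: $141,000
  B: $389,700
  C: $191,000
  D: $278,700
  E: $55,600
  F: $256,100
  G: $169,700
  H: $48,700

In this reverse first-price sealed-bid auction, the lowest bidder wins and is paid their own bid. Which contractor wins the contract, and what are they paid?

H is paid $48,700

Reverse first-price sealed-bid auction: the lowest bidder wins and is paid their own bid.
Sorting bids: 48,700 (H) < 55,600 (E) < 141,000 (A) < 169,700 (G) < 191,000 (C) < 256,100 (F) < …
H is lowest → is paid own bid, $48,700.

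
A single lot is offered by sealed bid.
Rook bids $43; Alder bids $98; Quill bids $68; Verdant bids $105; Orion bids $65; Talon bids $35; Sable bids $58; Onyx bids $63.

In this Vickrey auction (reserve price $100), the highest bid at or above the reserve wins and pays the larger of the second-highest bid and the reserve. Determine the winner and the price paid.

Bids in order: 105 (Verdant) > 98 (Alder) > 68 (Quill) > 65 (Orion) > 63 (Onyx) > 58 (Sable) > …
Verdant has the top bid at or above the reserve ($105).
max(second-highest $98, reserve $100) = $100.

Verdant pays $100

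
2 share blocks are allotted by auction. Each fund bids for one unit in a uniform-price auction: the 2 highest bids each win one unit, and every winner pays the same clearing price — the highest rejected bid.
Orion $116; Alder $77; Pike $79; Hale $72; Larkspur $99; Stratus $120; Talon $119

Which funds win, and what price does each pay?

Stratus, Talon; each pays $116

Sorting: 120 (Stratus), 119 (Talon), 116 (Orion), 99 (Larkspur), …
Top 2: Stratus, Talon.
Clearing price = highest rejected bid = $116.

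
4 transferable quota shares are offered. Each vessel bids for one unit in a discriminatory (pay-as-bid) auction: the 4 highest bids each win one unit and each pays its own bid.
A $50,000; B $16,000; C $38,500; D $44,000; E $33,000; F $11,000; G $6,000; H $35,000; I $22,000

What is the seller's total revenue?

Ordering the bids: 50,000 (A), 44,000 (D), 38,500 (C), 35,000 (H), 33,000 (E), 22,000 (I), …
Winners (4 units): A, D, C, H.
Total revenue = 50,000 + 44,000 + 38,500 + 35,000 = $167,500.

Total revenue: $167,500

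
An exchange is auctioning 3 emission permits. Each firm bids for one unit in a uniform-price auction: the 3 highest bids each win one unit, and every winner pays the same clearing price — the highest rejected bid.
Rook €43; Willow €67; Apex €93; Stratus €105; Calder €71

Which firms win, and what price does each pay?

Stratus, Apex, Calder; each pays €67

Ordering the bids: 105 (Stratus), 93 (Apex), 71 (Calder), 67 (Willow), 43 (Rook)
The 3 highest are Stratus, Apex, Calder.
Clearing price = highest rejected bid = €67.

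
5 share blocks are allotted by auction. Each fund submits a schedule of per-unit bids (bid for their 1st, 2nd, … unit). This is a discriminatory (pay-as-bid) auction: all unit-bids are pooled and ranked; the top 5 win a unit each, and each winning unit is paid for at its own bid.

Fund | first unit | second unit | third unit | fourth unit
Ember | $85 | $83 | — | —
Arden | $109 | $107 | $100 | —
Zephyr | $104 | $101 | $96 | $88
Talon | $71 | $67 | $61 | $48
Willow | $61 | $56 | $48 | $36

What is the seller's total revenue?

Total revenue: $521

Merging the schedules and taking the best 5: 109 (Arden-1), 107 (Arden-2), 104 (Zephyr-1), 101 (Zephyr-2), 100 (Arden-3)
Next rejected bid: $96 (not a price — pay-as-bid).
Each winning unit pays its own bid.
Revenue = 109 + 107 + 104 + 101 + 100 = $521.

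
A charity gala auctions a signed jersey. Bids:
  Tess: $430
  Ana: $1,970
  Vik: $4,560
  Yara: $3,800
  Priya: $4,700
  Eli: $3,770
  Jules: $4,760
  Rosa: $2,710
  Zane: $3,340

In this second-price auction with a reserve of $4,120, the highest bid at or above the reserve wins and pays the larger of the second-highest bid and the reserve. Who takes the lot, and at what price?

Jules pays $4,700

Bids in order: 4,760 (Jules) > 4,700 (Priya) > 4,560 (Vik) > 3,800 (Yara) > 3,770 (Eli) > 3,340 (Zane) > …
Highest eligible bid: Jules at $4,760.
max(second-highest $4,700, reserve $4,120) = $4,700; the reserve does not bind.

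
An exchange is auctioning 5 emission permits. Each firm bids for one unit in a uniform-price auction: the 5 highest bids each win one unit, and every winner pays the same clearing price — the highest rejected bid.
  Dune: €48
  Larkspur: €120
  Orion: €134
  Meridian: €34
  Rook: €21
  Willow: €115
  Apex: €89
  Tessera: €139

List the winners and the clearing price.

Ordering the bids: 139 (Tessera), 134 (Orion), 120 (Larkspur), 115 (Willow), 89 (Apex), 48 (Dune), 34 (Meridian), …
Top 5: Tessera, Orion, Larkspur, Willow, Apex.
Highest unsuccessful bid: €48 → clearing price.

Tessera, Orion, Larkspur, Willow, Apex; each pays €48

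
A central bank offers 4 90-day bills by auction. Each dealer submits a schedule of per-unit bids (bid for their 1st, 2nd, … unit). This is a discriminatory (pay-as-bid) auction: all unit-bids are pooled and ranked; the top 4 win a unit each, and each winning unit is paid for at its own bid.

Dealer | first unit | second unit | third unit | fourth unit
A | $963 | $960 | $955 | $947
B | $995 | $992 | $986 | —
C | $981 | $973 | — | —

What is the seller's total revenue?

Total revenue: $3,954

Pooled unit-bids ranked (top 4): 995 (B-1), 992 (B-2), 986 (B-3), 981 (C-1)
Next rejected bid: $973 (not a price — pay-as-bid).
Each winning unit pays its own bid.
Revenue = 995 + 992 + 986 + 981 = $3,954.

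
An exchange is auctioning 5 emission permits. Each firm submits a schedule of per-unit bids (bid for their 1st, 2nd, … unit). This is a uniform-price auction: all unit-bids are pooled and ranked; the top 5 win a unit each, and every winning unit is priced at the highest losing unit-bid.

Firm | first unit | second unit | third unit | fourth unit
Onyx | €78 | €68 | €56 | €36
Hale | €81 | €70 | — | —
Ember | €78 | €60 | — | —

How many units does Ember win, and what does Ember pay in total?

Ember: 1 unit, pays €60

Merging the schedules and taking the best 5: 81 (Hale-1), 78 (Onyx-1), 78 (Ember-1), 70 (Hale-2), 68 (Onyx-2)
The (k+1)-th unit-bid is €60.
Ember wins 1 unit(s) at €60 each.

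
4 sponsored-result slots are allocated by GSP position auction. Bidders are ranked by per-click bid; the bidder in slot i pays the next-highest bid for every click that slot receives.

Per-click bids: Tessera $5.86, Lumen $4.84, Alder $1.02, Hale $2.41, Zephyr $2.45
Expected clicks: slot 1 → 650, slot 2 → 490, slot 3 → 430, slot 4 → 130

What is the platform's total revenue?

Ranked by bid: $5.86 (Tessera) > $4.84 (Lumen) > $2.45 (Zephyr) > $2.41 (Hale) > $1.02 (Alder)
Slot 1: Tessera pays $4.84 × 650 = $3146.00
Slot 2: Lumen pays $2.45 × 490 = $1200.50
Slot 3: Zephyr pays $2.41 × 430 = $1036.30
Slot 4: Hale pays $1.02 × 130 = $132.60
Total = $5515.40

Total revenue: $5515.40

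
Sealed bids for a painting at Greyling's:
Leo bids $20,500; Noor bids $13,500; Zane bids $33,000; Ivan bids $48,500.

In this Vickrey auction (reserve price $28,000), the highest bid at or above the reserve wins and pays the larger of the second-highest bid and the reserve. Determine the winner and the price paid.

Sorting bids: 48,500 (Ivan) > 33,000 (Zane) > 20,500 (Leo) > 13,500 (Noor)
Ivan has the top bid at or above the reserve ($48,500).
Second-highest bid $33,000 exceeds the reserve $28,000 → payment $33,000.

Ivan pays $33,000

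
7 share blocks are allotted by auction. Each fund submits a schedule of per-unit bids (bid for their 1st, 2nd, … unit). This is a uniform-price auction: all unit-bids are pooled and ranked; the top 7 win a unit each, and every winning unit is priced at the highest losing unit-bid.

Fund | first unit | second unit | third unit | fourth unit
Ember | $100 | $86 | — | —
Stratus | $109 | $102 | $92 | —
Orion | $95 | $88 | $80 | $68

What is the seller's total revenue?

Total revenue: $560

All unit-bids, highest first — top 7: 109 (Stratus-1), 102 (Stratus-2), 100 (Ember-1), 95 (Orion-1), 92 (Stratus-3), 88 (Orion-2), 86 (Ember-2)
The (k+1)-th unit-bid is $80.
Allocation: Ember 2, Orion 2, Stratus 3. Every unit priced at $80.
Revenue = 7 × 80 = $560.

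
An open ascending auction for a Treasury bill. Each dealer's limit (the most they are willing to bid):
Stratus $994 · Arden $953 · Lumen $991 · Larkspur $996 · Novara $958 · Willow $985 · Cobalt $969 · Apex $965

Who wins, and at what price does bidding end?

Sorting limits: 996 (Larkspur) > 994 (Stratus) > 991 (Lumen) > 985 (Willow) > 969 (Cobalt) > 965 (Apex) > …
Stratus is the last rival to drop out, at $994; Larkspur remains and wins at that price.

Larkspur wins at $994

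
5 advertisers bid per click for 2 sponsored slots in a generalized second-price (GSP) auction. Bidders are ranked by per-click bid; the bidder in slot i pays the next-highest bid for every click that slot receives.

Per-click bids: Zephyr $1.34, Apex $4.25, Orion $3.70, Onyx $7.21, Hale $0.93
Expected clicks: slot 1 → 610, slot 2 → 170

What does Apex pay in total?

Apex pays $629.00

Ranked by bid: $7.21 (Onyx) > $4.25 (Apex) > $3.70 (Orion) > …
Apex holds slot 2 → pays next bid $3.70 × 170 clicks = $629.00.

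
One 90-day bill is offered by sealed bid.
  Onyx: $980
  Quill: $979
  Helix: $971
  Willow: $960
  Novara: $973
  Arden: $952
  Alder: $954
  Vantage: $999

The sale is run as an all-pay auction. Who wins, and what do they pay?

Bids ranked: 999 (Vantage) > 980 (Onyx) > 979 (Quill) > 973 (Novara) > 971 (Helix) > 960 (Willow) > …
Vantage is highest and takes the item; every bidder forfeits their bid.

Vantage pays $999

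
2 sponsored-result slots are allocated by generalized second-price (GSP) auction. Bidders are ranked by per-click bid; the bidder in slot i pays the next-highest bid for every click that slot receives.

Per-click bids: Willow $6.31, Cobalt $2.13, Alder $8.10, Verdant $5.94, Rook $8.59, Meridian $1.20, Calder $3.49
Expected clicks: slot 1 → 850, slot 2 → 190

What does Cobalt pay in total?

Sorting advertisers: $8.59 (Rook) > $8.10 (Alder) > $6.31 (Willow) > …
Cobalt ranks below slot 2 → no slot, pays nothing.

Cobalt pays $0.00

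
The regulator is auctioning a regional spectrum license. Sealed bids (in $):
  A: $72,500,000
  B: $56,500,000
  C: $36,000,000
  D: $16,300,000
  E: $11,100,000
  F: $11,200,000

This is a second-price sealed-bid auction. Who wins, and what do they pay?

A pays $56,500,000

Bids in order: 72,500,000 (A) > 56,500,000 (B) > 36,000,000 (C) > 16,300,000 (D) > 11,200,000 (F) > 11,100,000 (E)
A wins with the highest bid; price is set by the runner-up at $56,500,000.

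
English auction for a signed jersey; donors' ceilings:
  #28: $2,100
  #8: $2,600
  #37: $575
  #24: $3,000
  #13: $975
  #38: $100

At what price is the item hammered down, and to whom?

Sorting limits: 3,000 (#24) > 2,600 (#8) > 2,100 (#28) > 975 (#13) > 575 (#37) > 100 (#38)
Bidding ends when #8 exits at $2,600; #24 takes it.

#24 wins at $2,600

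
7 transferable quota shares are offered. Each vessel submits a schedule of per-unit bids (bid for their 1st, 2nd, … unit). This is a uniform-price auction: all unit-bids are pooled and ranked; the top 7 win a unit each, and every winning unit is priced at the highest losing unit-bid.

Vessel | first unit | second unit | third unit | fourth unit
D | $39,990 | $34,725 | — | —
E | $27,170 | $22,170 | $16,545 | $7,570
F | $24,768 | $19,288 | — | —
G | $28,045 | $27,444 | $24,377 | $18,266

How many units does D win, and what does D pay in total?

All unit-bids, highest first — top 7: 39,990 (D-1), 34,725 (D-2), 28,045 (G-1), 27,444 (G-2), 27,170 (E-1), 24,768 (F-1), 24,377 (G-3)
First bid not allocated: $22,170.
D wins 2 unit(s) at $22,170 each.

D: 2 units, pays $44,340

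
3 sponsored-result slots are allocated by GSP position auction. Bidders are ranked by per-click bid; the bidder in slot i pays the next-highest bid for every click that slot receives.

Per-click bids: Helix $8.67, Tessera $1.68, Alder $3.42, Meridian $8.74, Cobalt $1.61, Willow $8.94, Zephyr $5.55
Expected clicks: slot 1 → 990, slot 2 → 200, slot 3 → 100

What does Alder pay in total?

Alder pays $0.00

Ranked by bid: $8.94 (Willow) > $8.74 (Meridian) > $8.67 (Helix) > $5.55 (Zephyr) > …
Alder ranks below slot 3 → no slot, pays nothing.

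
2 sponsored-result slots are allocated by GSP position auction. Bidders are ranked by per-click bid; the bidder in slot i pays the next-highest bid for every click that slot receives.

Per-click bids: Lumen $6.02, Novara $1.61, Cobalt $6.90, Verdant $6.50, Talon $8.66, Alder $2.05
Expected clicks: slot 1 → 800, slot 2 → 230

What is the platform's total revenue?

Per-click bids in order: $8.66 (Talon) > $6.90 (Cobalt) > $6.50 (Verdant) > …
Slot 1: Talon pays $6.90 × 800 = $5520.00
Slot 2: Cobalt pays $6.50 × 230 = $1495.00
Total = $7015.00

Total revenue: $7015.00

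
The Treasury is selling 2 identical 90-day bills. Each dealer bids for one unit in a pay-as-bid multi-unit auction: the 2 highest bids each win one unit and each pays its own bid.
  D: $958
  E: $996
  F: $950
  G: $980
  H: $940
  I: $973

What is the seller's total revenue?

Bids ranked high→low: 996 (E), 980 (G), 973 (I), 958 (D), …
Winners (2 units): E, G.
Total revenue = 996 + 980 = $1,976.

Total revenue: $1,976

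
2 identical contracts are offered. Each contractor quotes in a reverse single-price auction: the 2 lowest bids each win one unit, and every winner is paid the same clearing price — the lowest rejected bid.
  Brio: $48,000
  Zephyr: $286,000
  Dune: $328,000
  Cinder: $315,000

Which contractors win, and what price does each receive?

Ordering the bids: 48,000 (Brio), 286,000 (Zephyr), 315,000 (Cinder), 328,000 (Dune)
The 2 lowest are Brio, Zephyr.
Lowest unsuccessful bid: $315,000 → clearing price.

Brio, Zephyr; each is paid $315,000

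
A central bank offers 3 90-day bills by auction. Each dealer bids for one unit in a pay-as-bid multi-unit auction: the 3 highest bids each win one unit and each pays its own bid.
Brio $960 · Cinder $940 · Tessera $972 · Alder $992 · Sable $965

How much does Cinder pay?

Cinder pays $0

Ordering the bids: 992 (Alder), 972 (Tessera), 965 (Sable), 960 (Brio), 940 (Cinder)
Top 3: Alder, Tessera, Sable.
Cinder does not win → $0.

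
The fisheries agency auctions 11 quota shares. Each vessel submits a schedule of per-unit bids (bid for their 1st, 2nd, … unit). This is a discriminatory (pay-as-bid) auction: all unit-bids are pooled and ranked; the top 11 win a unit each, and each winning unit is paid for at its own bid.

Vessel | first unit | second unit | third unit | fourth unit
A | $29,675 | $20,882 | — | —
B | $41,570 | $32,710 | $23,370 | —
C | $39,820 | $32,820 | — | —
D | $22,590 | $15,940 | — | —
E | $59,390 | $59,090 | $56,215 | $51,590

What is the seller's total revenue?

Total revenue: $448,840

Merging the schedules and taking the best 11: 59,390 (E-1), 59,090 (E-2), 56,215 (E-3), 51,590 (E-4), 41,570 (B-1), 39,820 (C-1), 32,820 (C-2), 32,710 (B-2), 29,675 (A-1), 23,370 (B-3), 22,590 (D-1)
Next rejected bid: $20,882 (not a price — pay-as-bid).
Each winning unit pays its own bid.
Revenue = 59,390 + 59,090 + 56,215 + 51,590 + 41,570 + 39,820 + 32,820 + 32,710 + 29,675 + 23,370 + 22,590 = $448,840.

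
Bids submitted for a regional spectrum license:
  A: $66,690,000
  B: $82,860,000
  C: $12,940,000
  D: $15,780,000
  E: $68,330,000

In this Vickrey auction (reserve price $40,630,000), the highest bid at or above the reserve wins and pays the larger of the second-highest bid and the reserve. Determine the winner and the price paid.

B pays $68,330,000

Vickrey auction (reserve price $40,630,000): the highest bid at or above the reserve wins and pays the larger of the second-highest bid and the reserve.
Sorting bids: 82,860,000 (B) > 68,330,000 (E) > 66,690,000 (A) > 15,780,000 (D) > 12,940,000 (C)
Highest eligible bid: B at $82,860,000.
max(second-highest $68,330,000, reserve $40,630,000) = $68,330,000; the reserve does not bind.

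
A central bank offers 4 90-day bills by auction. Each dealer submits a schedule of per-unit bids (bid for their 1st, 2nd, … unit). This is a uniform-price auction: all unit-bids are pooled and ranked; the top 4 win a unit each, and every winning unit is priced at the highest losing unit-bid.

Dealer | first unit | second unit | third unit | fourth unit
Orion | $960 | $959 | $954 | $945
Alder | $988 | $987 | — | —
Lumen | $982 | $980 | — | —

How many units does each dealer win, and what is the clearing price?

All unit-bids, highest first — top 4: 988 (Alder-1), 987 (Alder-2), 982 (Lumen-1), 980 (Lumen-2)
Highest rejected unit-bid = $960.
Allocation: Alder 2, Lumen 2.

Alder 2, Lumen 2; clearing price $960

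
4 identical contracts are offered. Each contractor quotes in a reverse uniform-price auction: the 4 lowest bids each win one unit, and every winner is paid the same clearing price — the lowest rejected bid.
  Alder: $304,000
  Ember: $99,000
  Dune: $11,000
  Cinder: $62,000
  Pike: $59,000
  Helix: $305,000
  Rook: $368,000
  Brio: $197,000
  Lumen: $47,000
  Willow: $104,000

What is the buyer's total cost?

Total cost: $396,000

Bids ranked low→high: 11,000 (Dune), 47,000 (Lumen), 59,000 (Pike), 62,000 (Cinder), 99,000 (Ember), 104,000 (Willow), …
Lowest 4: Dune, Lumen, Pike, Cinder.
First losing bid is Ember's $99,000, which sets the uniform price.
Total cost = 4 × $99,000 = $396,000.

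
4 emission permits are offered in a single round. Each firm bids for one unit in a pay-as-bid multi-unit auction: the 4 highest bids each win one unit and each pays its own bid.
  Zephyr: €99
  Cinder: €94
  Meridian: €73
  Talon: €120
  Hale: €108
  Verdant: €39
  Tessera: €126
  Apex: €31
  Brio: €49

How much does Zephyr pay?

Sorting: 126 (Tessera), 120 (Talon), 108 (Hale), 99 (Zephyr), 94 (Cinder), 73 (Meridian), …
The 4 highest are Tessera, Talon, Hale, Zephyr.
Zephyr wins → own bid €99.

Zephyr pays €99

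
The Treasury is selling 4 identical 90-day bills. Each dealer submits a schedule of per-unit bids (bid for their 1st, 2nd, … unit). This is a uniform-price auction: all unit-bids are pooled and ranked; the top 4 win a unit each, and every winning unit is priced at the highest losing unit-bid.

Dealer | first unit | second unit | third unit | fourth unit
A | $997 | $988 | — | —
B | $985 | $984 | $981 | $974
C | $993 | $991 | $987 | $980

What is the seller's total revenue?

Merging the schedules and taking the best 4: 997 (A-1), 993 (C-1), 991 (C-2), 988 (A-2)
Highest rejected unit-bid = $987.
Allocation: A 2, C 2. Every unit priced at $987.
Revenue = 4 × 987 = $3,948.

Total revenue: $3,948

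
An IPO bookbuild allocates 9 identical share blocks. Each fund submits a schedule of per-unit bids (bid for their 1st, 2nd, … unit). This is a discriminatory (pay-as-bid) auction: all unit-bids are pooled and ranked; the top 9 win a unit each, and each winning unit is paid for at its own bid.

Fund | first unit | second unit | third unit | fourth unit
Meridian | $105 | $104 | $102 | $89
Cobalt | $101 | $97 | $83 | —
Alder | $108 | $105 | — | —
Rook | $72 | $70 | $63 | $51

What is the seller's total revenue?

All unit-bids, highest first — top 9: 108 (Alder-1), 105 (Meridian-1), 105 (Alder-2), 104 (Meridian-2), 102 (Meridian-3), 101 (Cobalt-1), 97 (Cobalt-2), 89 (Meridian-4), 83 (Cobalt-3)
Next rejected bid: $72 (not a price — pay-as-bid).
Each winning unit pays its own bid.
Revenue = 108 + 105 + 105 + 104 + 102 + 101 + 97 + 89 + 83 = $894.

Total revenue: $894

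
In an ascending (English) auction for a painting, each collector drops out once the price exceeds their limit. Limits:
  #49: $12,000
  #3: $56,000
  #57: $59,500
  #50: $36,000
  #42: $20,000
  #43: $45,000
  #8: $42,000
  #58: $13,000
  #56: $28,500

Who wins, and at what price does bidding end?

Rule: the price rises until one bidder remains; the winner pays the price at which the last rival dropped out.
Limits in order: 59,500 (#57) > 56,000 (#3) > 45,000 (#43) > 42,000 (#8) > 36,000 (#50) > 28,500 (#56) > …
Bidding ends when #3 exits at $56,000; #57 takes it.

#57 wins at $56,000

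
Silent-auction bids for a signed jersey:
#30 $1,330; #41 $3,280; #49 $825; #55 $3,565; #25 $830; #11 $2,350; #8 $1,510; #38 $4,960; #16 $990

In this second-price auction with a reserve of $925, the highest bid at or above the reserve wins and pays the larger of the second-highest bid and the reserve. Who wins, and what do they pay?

#38 pays $3,565

Bids in order: 4,960 (#38) > 3,565 (#55) > 3,280 (#41) > 2,350 (#11) > 1,510 (#8) > 1,330 (#30) > …
Highest eligible bid: #38 at $4,960.
max(second-highest $3,565, reserve $925) = $3,565; the reserve does not bind.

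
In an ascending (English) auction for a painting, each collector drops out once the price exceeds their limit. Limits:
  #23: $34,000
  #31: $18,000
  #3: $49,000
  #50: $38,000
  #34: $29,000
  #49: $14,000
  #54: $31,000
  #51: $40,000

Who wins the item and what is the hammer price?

#3 wins at $40,000

Limits in order: 49,000 (#3) > 40,000 (#51) > 38,000 (#50) > 34,000 (#23) > 31,000 (#54) > 29,000 (#34) > …
Once the price passes $40,000, only #3 is left; the hammer falls at #51's limit of $40,000.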